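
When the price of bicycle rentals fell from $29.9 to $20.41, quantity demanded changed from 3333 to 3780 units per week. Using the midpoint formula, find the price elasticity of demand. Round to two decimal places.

-0.33

%Δq = (3780 − 3333)/[(3333 + 3780)/2] = 447/3556.5 ≈ 0.1257.
%ΔP = (20.41 − 29.9)/[(29.9 + 20.41)/2] = -9.49/25.155 ≈ -0.3773.
Arc elasticity E = %Δq/%ΔP ≈ 0.1257/-0.3773 ≈ -0.33.
|E| < 1: demand is inelastic over this range.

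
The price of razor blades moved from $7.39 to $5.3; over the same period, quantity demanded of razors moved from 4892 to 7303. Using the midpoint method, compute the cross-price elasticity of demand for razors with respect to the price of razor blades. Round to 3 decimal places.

-1.200

%ΔQ_x = (7303 − 4892)/[(4892+7303)/2] = 2411/6097.5 ≈ 0.3954.
%ΔP_y = (5.3 − 7.39)/[(7.39+5.3)/2] ≈ -0.3294.
E_xy = 0.3954/-0.3294 ≈ -1.200.
E_xy < 0, so razors and razor blades are complements.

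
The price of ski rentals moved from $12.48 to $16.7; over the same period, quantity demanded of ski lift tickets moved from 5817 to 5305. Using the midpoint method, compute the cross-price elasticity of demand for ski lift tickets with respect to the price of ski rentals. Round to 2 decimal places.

%ΔQ_x = (5305 − 5817)/[(5817+5305)/2] = -512/5561 ≈ -0.0921.
%ΔP_y = (16.7 − 12.48)/[(12.48+16.7)/2] ≈ 0.2892.
E_xy = -0.0921/0.2892 ≈ -0.32.
E_xy < 0, so ski lift tickets and ski rentals are complements.

-0.32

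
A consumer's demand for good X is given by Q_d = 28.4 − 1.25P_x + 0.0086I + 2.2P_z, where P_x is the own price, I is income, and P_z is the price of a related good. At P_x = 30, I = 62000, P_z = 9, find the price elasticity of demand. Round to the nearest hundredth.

Substituting, Q_d = 28.4 − 1.25(30) + 0.0086(62000) + 2.2(9) = 28.4 − 37.5 + 533.2 + 19.8 = 543.9.
∂Q_d/∂P_x = −1.25, so E_p = (−1.25)·(30/543.9) ≈ -0.07.
|E_p| < 1: demand is inelastic.

-0.07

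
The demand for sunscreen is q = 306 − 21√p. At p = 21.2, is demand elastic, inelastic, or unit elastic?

inelastic

At p = 21.2, q = 209.3087.
dq/dp = −21/(2√p) = −21/(2·4.6043).
Point elasticity E = (dq/dp)·(p/q) = -2.2805 × 21.2/209.3087 ≈ -0.231.
|E| ≈ 0.231 < 1, so demand is inelastic.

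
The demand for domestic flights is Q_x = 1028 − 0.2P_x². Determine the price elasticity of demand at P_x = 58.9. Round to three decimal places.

-4.153

At P_x = 58.9, Q_x = 334.158.
dQ_x/dP_x = −2·0.2·P_x = −23.56.
Point elasticity E = (dQ_x/dP_x)·(P_x/Q_x) = -23.56 × 58.9/334.158 ≈ -4.153.
|E| > 1, so demand is elastic at this price.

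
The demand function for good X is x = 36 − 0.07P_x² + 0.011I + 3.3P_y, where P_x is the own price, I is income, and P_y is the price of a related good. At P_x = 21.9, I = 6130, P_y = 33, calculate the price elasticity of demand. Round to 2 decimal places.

-0.38

Substituting, x = 36 − 0.07(21.9)² + 0.011(6130) + 3.3(33) = 36 − 33.5727 + 67.43 + 108.9 = 178.7573.
∂x/∂P_x = −2·0.07·P_x = -3.066, so E_p = -3.066·(21.9/178.7573) ≈ -0.38.
|E_p| < 1: demand is inelastic.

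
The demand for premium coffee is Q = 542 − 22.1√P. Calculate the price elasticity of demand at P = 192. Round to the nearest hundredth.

At P = 192, Q = 235.7734.
dQ/dP = −22.1/(2√P) = −22.1/(2·13.8564).
Point elasticity E = (dQ/dP)·(P/Q) = -0.7975 × 192/235.7734 ≈ -0.65.
|E| < 1, so demand is inelastic at this price.

-0.65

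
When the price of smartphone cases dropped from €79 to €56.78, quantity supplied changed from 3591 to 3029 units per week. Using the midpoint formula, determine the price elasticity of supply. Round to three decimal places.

0.519

%Δq = (3029 − 3591)/[(3591 + 3029)/2] = -562/3310 ≈ -0.1698.
%ΔP = (56.78 − 79)/[(79 + 56.78)/2] = -22.22/67.89 ≈ -0.3273.
Arc elasticity E = %Δq/%ΔP ≈ -0.1698/-0.3273 ≈ 0.519.
|E| < 1: supply is inelastic over this range.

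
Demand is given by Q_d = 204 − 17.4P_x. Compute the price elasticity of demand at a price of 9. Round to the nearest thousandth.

At P_x = 9, Q_d = 47.4.
dQ_d/dP_x = −17.4.
Point elasticity E = (dQ_d/dP_x)·(P_x/Q_d) = -17.4 × 9/47.4 ≈ -3.304.
|E| > 1, so demand is elastic at this price.

-3.304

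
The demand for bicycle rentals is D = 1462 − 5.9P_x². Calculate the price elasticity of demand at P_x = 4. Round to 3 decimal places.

At P_x = 4, D = 1367.6.
dD/dP_x = −2·5.9·P_x = −47.2.
Point elasticity E = (dD/dP_x)·(P_x/D) = -47.2 × 4/1367.6 ≈ -0.138.
|E| < 1, so demand is inelastic at this price.

-0.138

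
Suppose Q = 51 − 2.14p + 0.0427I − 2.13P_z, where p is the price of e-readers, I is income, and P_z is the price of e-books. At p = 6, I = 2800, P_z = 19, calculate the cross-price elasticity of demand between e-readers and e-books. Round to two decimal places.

-0.35

Evaluating quantity at (p, I, P_z) gives Q = 51 − 2.14(6) + 0.0427(2800) − 2.13(19) = 51 − 12.84 + 119.56 − 40.47 = 117.25.
∂Q/∂P_z = −2.13, so E_xy = -2.13·(19/117.25) ≈ -0.35.
E_xy < 0: the goods are complements.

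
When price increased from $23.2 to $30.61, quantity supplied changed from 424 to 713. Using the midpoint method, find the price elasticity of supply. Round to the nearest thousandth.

1.846

%Δq = (713 − 424)/[(424 + 713)/2] = 289/568.5 ≈ 0.5084.
%ΔP = (30.61 − 23.2)/[(23.2 + 30.61)/2] = 7.41/26.905 ≈ 0.2754.
Arc elasticity E = %Δq/%ΔP ≈ 0.5084/0.2754 ≈ 1.846.
|E| > 1: supply is elastic over this range.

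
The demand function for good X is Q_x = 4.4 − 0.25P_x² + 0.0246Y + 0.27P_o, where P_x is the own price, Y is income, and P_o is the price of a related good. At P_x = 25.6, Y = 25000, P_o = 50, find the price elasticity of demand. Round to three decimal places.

-0.699

Evaluating quantity at (P_x, Y, P_o) gives Q_x = 4.4 − 0.25(25.6)² + 0.0246(25000) + 0.27(50) = 4.4 − 163.84 + 615 + 13.5 = 469.06.
∂Q_x/∂P_x = −2·0.25·P_x = -12.8, so E_p = -12.8·(25.6/469.06) ≈ -0.699.
|E_p| < 1: demand is inelastic.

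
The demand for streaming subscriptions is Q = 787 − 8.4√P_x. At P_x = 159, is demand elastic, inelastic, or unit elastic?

At P_x = 159, Q = 681.08.
dQ/dP_x = −8.4/(2√P_x) = −8.4/(2·12.6095).
Point elasticity E = (dQ/dP_x)·(P_x/Q) = -0.3331 × 159/681.08 ≈ -0.078.
|E| ≈ 0.078 < 1, so demand is inelastic.

inelastic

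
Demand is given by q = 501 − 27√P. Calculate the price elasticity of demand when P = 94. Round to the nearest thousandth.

At P = 94, q = 239.2253.
dq/dP = −27/(2√P) = −27/(2·9.6954).
Point elasticity E = (dq/dP)·(P/q) = -1.3924 × 94/239.2253 ≈ -0.547.
|E| < 1, so demand is inelastic at this price.

-0.547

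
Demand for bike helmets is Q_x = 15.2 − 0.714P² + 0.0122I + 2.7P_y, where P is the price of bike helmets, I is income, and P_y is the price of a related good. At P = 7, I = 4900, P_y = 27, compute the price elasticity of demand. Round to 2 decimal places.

-0.62

Q_x = 15.2 − 0.714(7)² + 0.0122(4900) + 2.7(27) = 15.2 − 34.986 + 59.78 + 72.9 = 112.894.
∂Q_x/∂P = −2·0.714·P = -9.996, so E_p = -9.996·(7/112.894) ≈ -0.62.
|E_p| < 1: demand is inelastic.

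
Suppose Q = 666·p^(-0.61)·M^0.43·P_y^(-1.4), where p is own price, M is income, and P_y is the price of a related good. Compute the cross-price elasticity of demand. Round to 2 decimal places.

For a Cobb–Douglas (constant-elasticity) form Q = A·P_y^α·…, the elasticity with respect to P_y equals the exponent α at every point.
Here the exponent on P_y is -1.4, so the cross-price elasticity of demand is -1.40.

-1.40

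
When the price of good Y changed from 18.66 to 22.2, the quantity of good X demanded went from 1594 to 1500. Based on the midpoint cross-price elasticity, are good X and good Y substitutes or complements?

complements

%ΔQ_x = (1500 − 1594)/[(1594+1500)/2] = -94/1547 ≈ -0.0608.
%ΔP_y = (22.2 − 18.66)/[(18.66+22.2)/2] ≈ 0.1733.
E_xy = -0.0608/0.1733 ≈ -0.351.
E_xy < 0, so the goods are complements.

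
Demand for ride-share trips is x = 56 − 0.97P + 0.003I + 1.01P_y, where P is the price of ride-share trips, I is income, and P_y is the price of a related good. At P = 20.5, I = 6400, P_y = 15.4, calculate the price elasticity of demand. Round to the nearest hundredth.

Substituting, x = 56 − 0.97(20.5) + 0.003(6400) + 1.01(15.4) = 56 − 19.885 + 19.2 + 15.554 = 70.869.
∂x/∂P = −0.97, so E_p = (−0.97)·(20.5/70.869) ≈ -0.28.
|E_p| < 1: demand is inelastic.

-0.28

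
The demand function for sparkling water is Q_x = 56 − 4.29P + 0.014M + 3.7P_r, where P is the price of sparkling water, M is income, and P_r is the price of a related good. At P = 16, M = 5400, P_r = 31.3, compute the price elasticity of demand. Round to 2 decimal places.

Q_x = 56 − 4.29(16) + 0.014(5400) + 3.7(31.3) = 56 − 68.64 + 75.6 + 115.81 = 178.77.
∂Q_x/∂P = −4.29, so E_p = (−4.29)·(16/178.77) ≈ -0.38.
|E_p| < 1: demand is inelastic.

-0.38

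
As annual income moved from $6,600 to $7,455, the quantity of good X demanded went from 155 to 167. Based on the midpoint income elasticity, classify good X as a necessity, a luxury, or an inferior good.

necessity

%ΔQ = (167 − 155)/[(155+167)/2] = 12/161 ≈ 0.0745.
%ΔI = (7,455 − 6,600)/[(6,600+7,455)/2] = 855/7027.5 ≈ 0.1217.
E_I = %ΔQ/%ΔI ≈ 0.613.
E_I ∈ (0,1): normal good (necessity).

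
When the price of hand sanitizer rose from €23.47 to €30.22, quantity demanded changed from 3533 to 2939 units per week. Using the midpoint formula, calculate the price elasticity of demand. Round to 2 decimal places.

-0.73

%ΔQ = (2939 − 3533)/[(3533 + 2939)/2] = -594/3236 ≈ -0.1836.
%Δp = (30.22 − 23.47)/[(23.47 + 30.22)/2] = 6.75/26.845 ≈ 0.2514.
Arc elasticity E = %ΔQ/%Δp ≈ -0.1836/0.2514 ≈ -0.73.
|E| < 1: demand is inelastic over this range.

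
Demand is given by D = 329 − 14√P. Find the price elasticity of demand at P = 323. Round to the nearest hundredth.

-1.63

At P = 323, D = 77.3892.
dD/dP = −14/(2√P) = −14/(2·17.9722).
Point elasticity E = (dD/dP)·(P/D) = -0.3895 × 323/77.3892 ≈ -1.63.
|E| > 1, so demand is elastic at this price.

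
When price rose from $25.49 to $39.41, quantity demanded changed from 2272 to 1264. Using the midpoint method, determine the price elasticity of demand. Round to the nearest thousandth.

-1.329

%Δq = (1264 − 2272)/[(2272 + 1264)/2] = -1008/1768 ≈ -0.5701.
%ΔP = (39.41 − 25.49)/[(25.49 + 39.41)/2] = 13.92/32.45 ≈ 0.4290.
Arc elasticity E = %Δq/%ΔP ≈ -0.5701/0.4290 ≈ -1.329.
|E| > 1: demand is elastic over this range.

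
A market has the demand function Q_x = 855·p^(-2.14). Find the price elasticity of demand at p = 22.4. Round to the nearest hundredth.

For a Cobb–Douglas (constant-elasticity) form Q_x = A·p^α·…, the elasticity with respect to p equals the exponent α at every point.
Here the exponent on p is -2.14, so the price elasticity of demand is -2.14.

-2.14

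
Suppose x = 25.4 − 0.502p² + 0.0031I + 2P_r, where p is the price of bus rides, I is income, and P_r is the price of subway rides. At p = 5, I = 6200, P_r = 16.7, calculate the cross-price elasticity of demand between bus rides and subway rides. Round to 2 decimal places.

0.51

First evaluate x: 25.4 − 0.502(5)² + 0.0031(6200) + 2(16.7) = 25.4 − 12.55 + 19.22 + 33.4 = 65.47.
∂x/∂P_r = +2, so E_xy = 2·(16.7/65.47) ≈ 0.51.
E_xy > 0: the goods are substitutes.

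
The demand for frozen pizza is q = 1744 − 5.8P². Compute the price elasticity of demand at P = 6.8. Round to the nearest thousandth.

At P = 6.8, q = 1475.808.
dq/dP = −2·5.8·P = −78.88.
Point elasticity E = (dq/dP)·(P/q) = -78.88 × 6.8/1475.808 ≈ -0.363.
|E| < 1, so demand is inelastic at this price.

-0.363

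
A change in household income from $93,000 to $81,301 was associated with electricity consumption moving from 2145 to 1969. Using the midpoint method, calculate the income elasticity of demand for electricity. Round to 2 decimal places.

0.64

%ΔQ = (1969 − 2145)/[(2145+1969)/2] = -176/2057 ≈ -0.0856.
%ΔY = (81,301 − 93,000)/[(93,000+81,301)/2] = -11699/87150.5 ≈ -0.1342.
E_I = %ΔQ/%ΔY ≈ 0.64.
E_I ∈ (0,1): normal good (necessity).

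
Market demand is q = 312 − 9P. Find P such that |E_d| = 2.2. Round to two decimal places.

Set −bP/(a − bP) = −2.2 ⇒ bP = 2.2(a − bP) ⇒ bP(1+2.2) = 2.2·a.
P = 2.2·312/(9·3.2) ≈ 23.83.

23.83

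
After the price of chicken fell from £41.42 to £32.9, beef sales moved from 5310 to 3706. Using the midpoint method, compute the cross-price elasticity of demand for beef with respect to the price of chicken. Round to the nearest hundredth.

1.55

%ΔQ_x = (3706 − 5310)/[(5310+3706)/2] = -1604/4508 ≈ -0.3558.
%ΔP_y = (32.9 − 41.42)/[(41.42+32.9)/2] ≈ -0.2293.
E_xy = -0.3558/-0.2293 ≈ 1.55.
E_xy > 0, so beef and chicken are substitutes.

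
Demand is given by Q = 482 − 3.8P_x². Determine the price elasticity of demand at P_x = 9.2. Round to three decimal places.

-4.011

At P_x = 9.2, Q = 160.368.
dQ/dP_x = −2·3.8·P_x = −69.92.
Point elasticity E = (dQ/dP_x)·(P_x/Q) = -69.92 × 9.2/160.368 ≈ -4.011.
|E| > 1, so demand is elastic at this price.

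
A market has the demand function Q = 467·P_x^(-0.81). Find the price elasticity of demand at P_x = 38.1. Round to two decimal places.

-0.81

For a Cobb–Douglas (constant-elasticity) form Q = A·P_x^α·…, the elasticity with respect to P_x equals the exponent α at every point.
Here the exponent on P_x is -0.81, so the price elasticity of demand is -0.81.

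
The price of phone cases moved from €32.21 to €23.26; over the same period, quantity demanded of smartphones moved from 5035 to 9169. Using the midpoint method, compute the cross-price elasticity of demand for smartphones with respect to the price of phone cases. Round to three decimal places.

-1.804

%ΔQ_x = (9169 − 5035)/[(5035+9169)/2] = 4134/7102 ≈ 0.5821.
%ΔP_y = (23.26 − 32.21)/[(32.21+23.26)/2] ≈ -0.3227.
E_xy = 0.5821/-0.3227 ≈ -1.804.
E_xy < 0, so smartphones and phone cases are complements.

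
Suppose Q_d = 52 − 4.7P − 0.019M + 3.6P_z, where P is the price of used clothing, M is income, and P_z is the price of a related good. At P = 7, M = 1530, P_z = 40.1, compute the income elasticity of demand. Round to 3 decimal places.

Evaluating quantity at (P, M, P_z) gives Q_d = 52 − 4.7(7) − 0.019(1530) + 3.6(40.1) = 52 − 32.9 − 29.07 + 144.36 = 134.39.
∂Q_d/∂M = −0.019, so E_I = -0.019·(1530/134.39) ≈ -0.216.
E_I < 0: inferior good.

-0.216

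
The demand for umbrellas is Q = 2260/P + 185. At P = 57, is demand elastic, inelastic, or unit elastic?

At P = 57, Q = 224.6491.
dQ/dP = −2260/P² = −0.6956.
Point elasticity E = (dQ/dP)·(P/Q) = -0.6956 × 57/224.6491 ≈ -0.176.
|E| ≈ 0.176 < 1, so demand is inelastic.

inelastic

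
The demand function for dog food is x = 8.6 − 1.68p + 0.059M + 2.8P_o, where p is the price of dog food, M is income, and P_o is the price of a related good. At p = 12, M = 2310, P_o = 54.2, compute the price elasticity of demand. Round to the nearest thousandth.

Substituting, x = 8.6 − 1.68(12) + 0.059(2310) + 2.8(54.2) = 8.6 − 20.16 + 136.29 + 151.76 = 276.49.
∂x/∂p = −1.68, so E_p = (−1.68)·(12/276.49) ≈ -0.073.
|E_p| < 1: demand is inelastic.

-0.073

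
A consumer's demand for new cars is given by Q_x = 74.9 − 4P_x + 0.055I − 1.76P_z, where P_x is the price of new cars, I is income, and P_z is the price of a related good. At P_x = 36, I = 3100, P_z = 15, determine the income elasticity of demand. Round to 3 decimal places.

2.273

Evaluating quantity at (P_x, I, P_z) gives Q_x = 74.9 − 4(36) + 0.055(3100) − 1.76(15) = 74.9 − 144 + 170.5 − 26.4 = 75.
∂Q_x/∂I = +0.055, so E_I = 0.055·(3100/75) ≈ 2.273.
E_I > 1: normal good (luxury).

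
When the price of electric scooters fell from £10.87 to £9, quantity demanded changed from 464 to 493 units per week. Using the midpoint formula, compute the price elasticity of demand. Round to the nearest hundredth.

%Δq = (493 − 464)/[(464 + 493)/2] = 29/478.5 ≈ 0.0606.
%ΔP = (9 − 10.87)/[(10.87 + 9)/2] = -1.87/9.935 ≈ -0.1882.
Arc elasticity E = %Δq/%ΔP ≈ 0.0606/-0.1882 ≈ -0.32.
|E| < 1: demand is inelastic over this range.

-0.32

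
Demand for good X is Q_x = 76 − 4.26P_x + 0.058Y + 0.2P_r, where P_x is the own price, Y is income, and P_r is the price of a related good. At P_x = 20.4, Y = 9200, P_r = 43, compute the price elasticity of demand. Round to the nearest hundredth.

Substituting, Q_x = 76 − 4.26(20.4) + 0.058(9200) + 0.2(43) = 76 − 86.904 + 533.6 + 8.6 = 531.296.
∂Q_x/∂P_x = −4.26, so E_p = (−4.26)·(20.4/531.296) ≈ -0.16.
|E_p| < 1: demand is inelastic.

-0.16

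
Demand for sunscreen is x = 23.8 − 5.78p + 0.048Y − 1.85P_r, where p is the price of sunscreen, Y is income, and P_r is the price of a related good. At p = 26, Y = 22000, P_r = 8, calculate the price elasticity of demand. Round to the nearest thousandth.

At the given point, x = 23.8 − 5.78(26) + 0.048(22000) − 1.85(8) = 23.8 − 150.28 + 1056 − 14.8 = 914.72.
∂x/∂p = −5.78, so E_p = (−5.78)·(26/914.72) ≈ -0.164.
|E_p| < 1: demand is inelastic.

-0.164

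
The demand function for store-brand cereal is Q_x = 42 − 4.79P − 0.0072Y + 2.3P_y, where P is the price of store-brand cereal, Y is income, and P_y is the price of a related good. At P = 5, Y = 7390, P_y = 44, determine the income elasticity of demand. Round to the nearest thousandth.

Q_x = 42 − 4.79(5) − 0.0072(7390) + 2.3(44) = 42 − 23.95 − 53.208 + 101.2 = 66.042.
∂Q_x/∂Y = −0.0072, so E_I = -0.0072·(7390/66.042) ≈ -0.806.
E_I < 0: inferior good.

-0.806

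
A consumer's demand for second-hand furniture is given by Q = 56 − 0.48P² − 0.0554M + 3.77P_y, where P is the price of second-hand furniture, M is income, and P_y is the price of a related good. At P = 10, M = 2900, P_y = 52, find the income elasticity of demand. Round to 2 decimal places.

-3.70

Substituting, Q = 56 − 0.48(10)² − 0.0554(2900) + 3.77(52) = 56 − 48 − 160.66 + 196.04 = 43.38.
∂Q/∂M = −0.0554, so E_I = -0.0554·(2900/43.38) ≈ -3.70.
E_I < 0: inferior good.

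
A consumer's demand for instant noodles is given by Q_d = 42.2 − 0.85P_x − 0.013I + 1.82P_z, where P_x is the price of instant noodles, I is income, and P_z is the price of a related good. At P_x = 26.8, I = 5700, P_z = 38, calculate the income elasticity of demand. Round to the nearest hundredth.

-5.12

Q_d = 42.2 − 0.85(26.8) − 0.013(5700) + 1.82(38) = 42.2 − 22.78 − 74.1 + 69.16 = 14.48.
∂Q_d/∂I = −0.013, so E_I = -0.013·(5700/14.48) ≈ -5.12.
E_I < 0: inferior good.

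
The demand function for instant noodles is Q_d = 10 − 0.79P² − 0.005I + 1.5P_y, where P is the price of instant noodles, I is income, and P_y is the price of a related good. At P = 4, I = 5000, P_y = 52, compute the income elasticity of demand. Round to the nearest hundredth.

At the given point, Q_d = 10 − 0.79(4)² − 0.005(5000) + 1.5(52) = 10 − 12.64 − 25 + 78 = 50.36.
∂Q_d/∂I = −0.005, so E_I = -0.005·(5000/50.36) ≈ -0.50.
E_I < 0: inferior good.

-0.50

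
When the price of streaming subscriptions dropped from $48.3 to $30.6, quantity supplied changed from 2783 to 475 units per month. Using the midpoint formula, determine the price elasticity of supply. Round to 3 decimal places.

3.158

%Δq = (475 − 2783)/[(2783 + 475)/2] = -2308/1629 ≈ -1.4168.
%Δp = (30.6 − 48.3)/[(48.3 + 30.6)/2] = -17.7/39.45 ≈ -0.4487.
Arc elasticity E = %Δq/%Δp ≈ -1.4168/-0.4487 ≈ 3.158.
|E| > 1: supply is elastic over this range.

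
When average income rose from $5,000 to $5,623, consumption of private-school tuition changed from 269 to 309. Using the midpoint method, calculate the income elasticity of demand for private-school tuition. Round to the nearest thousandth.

1.180

%ΔQ = (309 − 269)/[(269+309)/2] = 40/289 ≈ 0.1384.
%ΔY = (5,623 − 5,000)/[(5,000+5,623)/2] = 623/5311.5 ≈ 0.1173.
E_I = %ΔQ/%ΔY ≈ 1.180.
E_I > 1: normal good (luxury).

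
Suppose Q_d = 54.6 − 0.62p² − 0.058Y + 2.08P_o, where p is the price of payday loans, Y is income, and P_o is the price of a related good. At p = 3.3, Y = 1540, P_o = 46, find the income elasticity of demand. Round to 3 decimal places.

-1.648

Substituting, Q_d = 54.6 − 0.62(3.3)² − 0.058(1540) + 2.08(46) = 54.6 − 6.7518 − 89.32 + 95.68 = 54.2082.
∂Q_d/∂Y = −0.058, so E_I = -0.058·(1540/54.2082) ≈ -1.648.
E_I < 0: inferior good.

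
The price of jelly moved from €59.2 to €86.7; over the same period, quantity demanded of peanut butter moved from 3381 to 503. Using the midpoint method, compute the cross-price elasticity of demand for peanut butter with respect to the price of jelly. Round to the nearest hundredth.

%ΔQ_x = (503 − 3381)/[(3381+503)/2] = -2878/1942 ≈ -1.4820.
%ΔP_y = (86.7 − 59.2)/[(59.2+86.7)/2] ≈ 0.3770.
E_xy = -1.4820/0.3770 ≈ -3.93.
E_xy < 0, so peanut butter and jelly are complements.

-3.93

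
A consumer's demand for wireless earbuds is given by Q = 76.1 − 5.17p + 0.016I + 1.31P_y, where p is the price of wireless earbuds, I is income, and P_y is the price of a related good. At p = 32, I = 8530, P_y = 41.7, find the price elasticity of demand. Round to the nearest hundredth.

Q = 76.1 − 5.17(32) + 0.016(8530) + 1.31(41.7) = 76.1 − 165.44 + 136.48 + 54.627 = 101.767.
∂Q/∂p = −5.17, so E_p = (−5.17)·(32/101.767) ≈ -1.63.
|E_p| > 1: demand is elastic.

-1.63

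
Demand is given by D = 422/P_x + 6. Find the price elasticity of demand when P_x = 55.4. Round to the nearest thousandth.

-0.559

At P_x = 55.4, D = 13.6173.
dD/dP_x = −422/P_x² = −0.1375.
Point elasticity E = (dD/dP_x)·(P_x/D) = -0.1375 × 55.4/13.6173 ≈ -0.559.
|E| < 1, so demand is inelastic at this price.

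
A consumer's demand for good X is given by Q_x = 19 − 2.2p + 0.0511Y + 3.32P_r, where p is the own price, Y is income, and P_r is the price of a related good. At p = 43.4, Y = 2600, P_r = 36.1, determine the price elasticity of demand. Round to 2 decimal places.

-0.54

Substituting, Q_x = 19 − 2.2(43.4) + 0.0511(2600) + 3.32(36.1) = 19 − 95.48 + 132.86 + 119.852 = 176.232.
∂Q_x/∂p = −2.2, so E_p = (−2.2)·(43.4/176.232) ≈ -0.54.
|E_p| < 1: demand is inelastic.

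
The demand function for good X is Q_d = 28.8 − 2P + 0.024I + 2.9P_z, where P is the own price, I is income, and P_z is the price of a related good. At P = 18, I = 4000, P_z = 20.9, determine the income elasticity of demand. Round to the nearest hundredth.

0.64

Substituting, Q_d = 28.8 − 2(18) + 0.024(4000) + 2.9(20.9) = 28.8 − 36 + 96 + 60.61 = 149.41.
∂Q_d/∂I = +0.024, so E_I = 0.024·(4000/149.41) ≈ 0.64.
E_I ∈ (0,1): normal good (necessity).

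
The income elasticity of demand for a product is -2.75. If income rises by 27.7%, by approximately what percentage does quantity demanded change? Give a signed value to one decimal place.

%ΔQ ≈ E × %ΔI = (-2.75) × (27.7%) ≈ -76.2%.

-76.2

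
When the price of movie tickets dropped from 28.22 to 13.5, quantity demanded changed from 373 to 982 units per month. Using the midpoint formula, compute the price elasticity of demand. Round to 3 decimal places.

%Δq = (982 − 373)/[(373 + 982)/2] = 609/677.5 ≈ 0.8989.
%Δp = (13.5 − 28.22)/[(28.22 + 13.5)/2] = -14.72/20.86 ≈ -0.7057.
Arc elasticity E = %Δq/%Δp ≈ 0.8989/-0.7057 ≈ -1.274.
|E| > 1: demand is elastic over this range.

-1.274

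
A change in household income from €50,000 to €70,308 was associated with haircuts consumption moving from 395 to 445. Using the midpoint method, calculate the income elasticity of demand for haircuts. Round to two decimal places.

%ΔQ = (445 − 395)/[(395+445)/2] = 50/420 ≈ 0.1190.
%ΔY = (70,308 − 50,000)/[(50,000+70,308)/2] = 20308/60154 ≈ 0.3376.
E_I = %ΔQ/%ΔY ≈ 0.35.
E_I ∈ (0,1): normal good (necessity).

0.35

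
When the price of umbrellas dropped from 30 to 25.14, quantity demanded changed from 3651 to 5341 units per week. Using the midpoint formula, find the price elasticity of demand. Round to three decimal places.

-2.132

%Δq = (5341 − 3651)/[(3651 + 5341)/2] = 1690/4496 ≈ 0.3759.
%ΔP = (25.14 − 30)/[(30 + 25.14)/2] = -4.86/27.57 ≈ -0.1763.
Arc elasticity E = %Δq/%ΔP ≈ 0.3759/-0.1763 ≈ -2.132.
|E| > 1: demand is elastic over this range.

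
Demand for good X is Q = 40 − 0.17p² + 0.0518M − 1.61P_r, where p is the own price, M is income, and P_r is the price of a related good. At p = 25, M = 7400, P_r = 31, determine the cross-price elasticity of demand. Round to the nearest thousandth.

-0.187

At the given point, Q = 40 − 0.17(25)² + 0.0518(7400) − 1.61(31) = 40 − 106.25 + 383.32 − 49.91 = 267.16.
∂Q/∂P_r = −1.61, so E_xy = -1.61·(31/267.16) ≈ -0.187.
E_xy < 0: the goods are complements.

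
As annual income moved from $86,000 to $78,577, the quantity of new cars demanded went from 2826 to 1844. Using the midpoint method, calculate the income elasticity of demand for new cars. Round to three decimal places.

%ΔQ = (1844 − 2826)/[(2826+1844)/2] = -982/2335 ≈ -0.4206.
%ΔI = (78,577 − 86,000)/[(86,000+78,577)/2] = -7423/82288.5 ≈ -0.0902.
E_I = %ΔQ/%ΔI ≈ 4.662.
E_I > 1: normal good (luxury).

4.662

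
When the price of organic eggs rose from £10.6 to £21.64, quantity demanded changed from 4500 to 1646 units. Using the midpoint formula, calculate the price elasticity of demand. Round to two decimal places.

%Δq = (1646 − 4500)/[(4500 + 1646)/2] = -2854/3073 ≈ -0.9287.
%Δp = (21.64 − 10.6)/[(10.6 + 21.64)/2] = 11.04/16.12 ≈ 0.6849.
Arc elasticity E = %Δq/%Δp ≈ -0.9287/0.6849 ≈ -1.36.
|E| > 1: demand is elastic over this range.

-1.36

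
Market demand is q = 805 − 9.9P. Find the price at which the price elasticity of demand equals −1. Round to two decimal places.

40.66

For linear demand q = a − bP, E = −bP/(a − bP). |E| = 1 ⇒ bP = a − bP ⇒ P = a/(2b).
P = 805/(2·9.9) ≈ 40.66.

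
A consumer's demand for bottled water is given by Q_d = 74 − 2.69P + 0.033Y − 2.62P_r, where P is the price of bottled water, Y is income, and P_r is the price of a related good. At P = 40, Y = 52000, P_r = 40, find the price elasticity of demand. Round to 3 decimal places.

-0.068

Q_d = 74 − 2.69(40) + 0.033(52000) − 2.62(40) = 74 − 107.6 + 1716 − 104.8 = 1577.6.
∂Q_d/∂P = −2.69, so E_p = (−2.69)·(40/1577.6) ≈ -0.068.
|E_p| < 1: demand is inelastic.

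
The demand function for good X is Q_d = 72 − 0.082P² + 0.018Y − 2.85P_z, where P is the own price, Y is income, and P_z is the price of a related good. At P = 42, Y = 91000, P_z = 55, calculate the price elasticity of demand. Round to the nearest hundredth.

-0.21

Evaluating quantity at (P, Y, P_z) gives Q_d = 72 − 0.082(42)² + 0.018(91000) − 2.85(55) = 72 − 144.648 + 1638 − 156.75 = 1408.602.
∂Q_d/∂P = −2·0.082·P = -6.888, so E_p = -6.888·(42/1408.602) ≈ -0.21.
|E_p| < 1: demand is inelastic.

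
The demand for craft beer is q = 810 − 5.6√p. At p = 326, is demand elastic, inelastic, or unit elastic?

inelastic

At p = 326, q = 708.8894.
dq/dp = −5.6/(2√p) = −5.6/(2·18.0555).
Point elasticity E = (dq/dp)·(p/q) = -0.1551 × 326/708.8894 ≈ -0.071.
|E| ≈ 0.071 < 1, so demand is inelastic.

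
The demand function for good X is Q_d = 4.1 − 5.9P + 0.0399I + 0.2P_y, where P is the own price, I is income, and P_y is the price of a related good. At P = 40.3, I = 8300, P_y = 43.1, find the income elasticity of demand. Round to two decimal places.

Evaluating quantity at (P, I, P_y) gives Q_d = 4.1 − 5.9(40.3) + 0.0399(8300) + 0.2(43.1) = 4.1 − 237.77 + 331.17 + 8.62 = 106.12.
∂Q_d/∂I = +0.0399, so E_I = 0.0399·(8300/106.12) ≈ 3.12.
E_I > 1: normal good (luxury).

3.12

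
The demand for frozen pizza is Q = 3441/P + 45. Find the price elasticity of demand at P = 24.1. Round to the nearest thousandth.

At P = 24.1, Q = 187.7801.
dQ/dP = −3441/P² = −5.9245.
Point elasticity E = (dQ/dP)·(P/Q) = -5.9245 × 24.1/187.7801 ≈ -0.760.
|E| < 1, so demand is inelastic at this price.

-0.760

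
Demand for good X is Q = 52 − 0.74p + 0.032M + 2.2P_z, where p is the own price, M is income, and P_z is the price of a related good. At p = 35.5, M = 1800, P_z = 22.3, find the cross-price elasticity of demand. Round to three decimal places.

0.371

First evaluate Q: 52 − 0.74(35.5) + 0.032(1800) + 2.2(22.3) = 52 − 26.27 + 57.6 + 49.06 = 132.39.
∂Q/∂P_z = +2.2, so E_xy = 2.2·(22.3/132.39) ≈ 0.371.
E_xy > 0: the goods are substitutes.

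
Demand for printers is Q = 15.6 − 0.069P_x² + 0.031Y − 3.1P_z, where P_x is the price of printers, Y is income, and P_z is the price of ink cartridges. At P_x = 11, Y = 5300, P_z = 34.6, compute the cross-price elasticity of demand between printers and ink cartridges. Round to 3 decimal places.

First evaluate Q: 15.6 − 0.069(11)² + 0.031(5300) − 3.1(34.6) = 15.6 − 8.349 + 164.3 − 107.26 = 64.291.
∂Q/∂P_z = −3.1, so E_xy = -3.1·(34.6/64.291) ≈ -1.668.
E_xy < 0: the goods are complements.

-1.668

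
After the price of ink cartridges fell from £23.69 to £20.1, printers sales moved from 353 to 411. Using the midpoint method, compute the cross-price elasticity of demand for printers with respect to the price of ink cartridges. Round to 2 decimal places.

-0.93

%ΔQ_x = (411 − 353)/[(353+411)/2] = 58/382 ≈ 0.1518.
%ΔP_y = (20.1 − 23.69)/[(23.69+20.1)/2] ≈ -0.1640.
E_xy = 0.1518/-0.1640 ≈ -0.93.
E_xy < 0, so printers and ink cartridges are complements.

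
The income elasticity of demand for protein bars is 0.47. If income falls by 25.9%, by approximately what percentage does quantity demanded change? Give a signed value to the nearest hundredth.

%ΔQ ≈ E × %ΔI = (0.47) × (-25.9%) ≈ -12.17%.

-12.17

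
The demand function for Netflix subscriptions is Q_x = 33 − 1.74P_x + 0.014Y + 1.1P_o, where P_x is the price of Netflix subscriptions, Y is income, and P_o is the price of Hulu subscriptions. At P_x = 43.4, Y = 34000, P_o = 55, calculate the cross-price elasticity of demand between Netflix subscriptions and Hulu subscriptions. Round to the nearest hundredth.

0.12

Q_x = 33 − 1.74(43.4) + 0.014(34000) + 1.1(55) = 33 − 75.516 + 476 + 60.5 = 493.984.
∂Q_x/∂P_o = +1.1, so E_xy = 1.1·(55/493.984) ≈ 0.12.
E_xy > 0: the goods are substitutes.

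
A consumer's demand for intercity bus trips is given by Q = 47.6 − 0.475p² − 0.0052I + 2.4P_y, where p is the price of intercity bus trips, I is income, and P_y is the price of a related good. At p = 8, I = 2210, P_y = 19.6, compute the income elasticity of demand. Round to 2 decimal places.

Evaluating quantity at (p, I, P_y) gives Q = 47.6 − 0.475(8)² − 0.0052(2210) + 2.4(19.6) = 47.6 − 30.4 − 11.492 + 47.04 = 52.748.
∂Q/∂I = −0.0052, so E_I = -0.0052·(2210/52.748) ≈ -0.22.
E_I < 0: inferior good.

-0.22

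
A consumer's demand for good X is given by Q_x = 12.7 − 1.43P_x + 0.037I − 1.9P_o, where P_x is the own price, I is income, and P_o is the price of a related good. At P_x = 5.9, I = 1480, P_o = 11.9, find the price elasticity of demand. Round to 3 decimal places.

-0.232

Substituting, Q_x = 12.7 − 1.43(5.9) + 0.037(1480) − 1.9(11.9) = 12.7 − 8.437 + 54.76 − 22.61 = 36.413.
∂Q_x/∂P_x = −1.43, so E_p = (−1.43)·(5.9/36.413) ≈ -0.232.
|E_p| < 1: demand is inelastic.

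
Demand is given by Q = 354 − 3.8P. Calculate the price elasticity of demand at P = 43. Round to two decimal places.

At P = 43, Q = 190.6.
dQ/dP = −3.8.
Point elasticity E = (dQ/dP)·(P/Q) = -3.8 × 43/190.6 ≈ -0.86.
|E| < 1, so demand is inelastic at this price.

-0.86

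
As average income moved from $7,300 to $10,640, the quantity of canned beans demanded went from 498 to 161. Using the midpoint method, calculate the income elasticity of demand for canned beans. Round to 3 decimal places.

-2.747

%ΔQ = (161 − 498)/[(498+161)/2] = -337/329.5 ≈ -1.0228.
%ΔM = (10,640 − 7,300)/[(7,300+10,640)/2] = 3340/8970 ≈ 0.3724.
E_I = %ΔQ/%ΔM ≈ -2.747.
E_I < 0: inferior good.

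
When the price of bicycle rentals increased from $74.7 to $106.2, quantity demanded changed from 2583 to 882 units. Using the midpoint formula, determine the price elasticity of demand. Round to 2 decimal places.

-2.82

%Δq = (882 − 2583)/[(2583 + 882)/2] = -1701/1732.5 ≈ -0.9818.
%ΔP = (106.2 − 74.7)/[(74.7 + 106.2)/2] = 31.5/90.45 ≈ 0.3483.
Arc elasticity E = %Δq/%ΔP ≈ -0.9818/0.3483 ≈ -2.82.
|E| > 1: demand is elastic over this range.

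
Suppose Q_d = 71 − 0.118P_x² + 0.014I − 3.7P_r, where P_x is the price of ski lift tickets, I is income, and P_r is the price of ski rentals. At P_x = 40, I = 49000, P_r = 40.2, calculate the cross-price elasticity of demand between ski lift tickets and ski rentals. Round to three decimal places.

Evaluating quantity at (P_x, I, P_r) gives Q_d = 71 − 0.118(40)² + 0.014(49000) − 3.7(40.2) = 71 − 188.8 + 686 − 148.74 = 419.46.
∂Q_d/∂P_r = −3.7, so E_xy = -3.7·(40.2/419.46) ≈ -0.355.
E_xy < 0: the goods are complements.

-0.355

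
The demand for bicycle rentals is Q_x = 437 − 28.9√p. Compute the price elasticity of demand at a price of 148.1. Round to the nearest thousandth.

-2.062

At p = 148.1, Q_x = 85.2976.
dQ_x/dp = −28.9/(2√p) = −28.9/(2·12.1696).
Point elasticity E = (dQ_x/dp)·(p/Q_x) = -1.1874 × 148.1/85.2976 ≈ -2.062.
|E| > 1, so demand is elastic at this price.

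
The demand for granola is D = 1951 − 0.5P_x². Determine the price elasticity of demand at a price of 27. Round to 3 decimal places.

At P_x = 27, D = 1586.5.
dD/dP_x = −2·0.5·P_x = −27.
Point elasticity E = (dD/dP_x)·(P_x/D) = -27 × 27/1586.5 ≈ -0.460.
|E| < 1, so demand is inelastic at this price.

-0.460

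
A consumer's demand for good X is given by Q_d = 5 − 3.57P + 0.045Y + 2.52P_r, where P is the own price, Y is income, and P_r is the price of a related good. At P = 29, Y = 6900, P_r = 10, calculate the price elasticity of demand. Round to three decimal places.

-0.437

Substituting, Q_d = 5 − 3.57(29) + 0.045(6900) + 2.52(10) = 5 − 103.53 + 310.5 + 25.2 = 237.17.
∂Q_d/∂P = −3.57, so E_p = (−3.57)·(29/237.17) ≈ -0.437.
|E_p| < 1: demand is inelastic.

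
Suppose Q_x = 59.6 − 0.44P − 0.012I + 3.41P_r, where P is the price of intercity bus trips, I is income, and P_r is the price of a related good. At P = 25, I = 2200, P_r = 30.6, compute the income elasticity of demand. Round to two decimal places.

Substituting, Q_x = 59.6 − 0.44(25) − 0.012(2200) + 3.41(30.6) = 59.6 − 11 − 26.4 + 104.346 = 126.546.
∂Q_x/∂I = −0.012, so E_I = -0.012·(2200/126.546) ≈ -0.21.
E_I < 0: inferior good.

-0.21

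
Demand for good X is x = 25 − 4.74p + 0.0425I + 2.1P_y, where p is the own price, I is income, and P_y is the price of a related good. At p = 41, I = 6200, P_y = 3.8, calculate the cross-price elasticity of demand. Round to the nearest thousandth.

Evaluating quantity at (p, I, P_y) gives x = 25 − 4.74(41) + 0.0425(6200) + 2.1(3.8) = 25 − 194.34 + 263.5 + 7.98 = 102.14.
∂x/∂P_y = +2.1, so E_xy = 2.1·(3.8/102.14) ≈ 0.078.
E_xy > 0: the goods are substitutes.

0.078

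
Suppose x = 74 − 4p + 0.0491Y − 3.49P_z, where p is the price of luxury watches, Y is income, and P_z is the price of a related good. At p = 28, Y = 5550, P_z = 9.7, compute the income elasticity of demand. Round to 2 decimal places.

1.36

First evaluate x: 74 − 4(28) + 0.0491(5550) − 3.49(9.7) = 74 − 112 + 272.505 − 33.853 = 200.652.
∂x/∂Y = +0.0491, so E_I = 0.0491·(5550/200.652) ≈ 1.36.
E_I > 1: normal good (luxury).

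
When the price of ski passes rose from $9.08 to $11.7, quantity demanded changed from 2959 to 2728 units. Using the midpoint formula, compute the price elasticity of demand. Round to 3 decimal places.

-0.322

%ΔQ = (2728 − 2959)/[(2959 + 2728)/2] = -231/2843.5 ≈ -0.0812.
%ΔP = (11.7 − 9.08)/[(9.08 + 11.7)/2] = 2.62/10.39 ≈ 0.2522.
Arc elasticity E = %ΔQ/%ΔP ≈ -0.0812/0.2522 ≈ -0.322.
|E| < 1: demand is inelastic over this range.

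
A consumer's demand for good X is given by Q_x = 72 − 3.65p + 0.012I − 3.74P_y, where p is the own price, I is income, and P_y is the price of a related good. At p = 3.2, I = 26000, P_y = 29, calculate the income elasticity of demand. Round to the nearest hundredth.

1.18

First evaluate Q_x: 72 − 3.65(3.2) + 0.012(26000) − 3.74(29) = 72 − 11.68 + 312 − 108.46 = 263.86.
∂Q_x/∂I = +0.012, so E_I = 0.012·(26000/263.86) ≈ 1.18.
E_I > 1: normal good (luxury).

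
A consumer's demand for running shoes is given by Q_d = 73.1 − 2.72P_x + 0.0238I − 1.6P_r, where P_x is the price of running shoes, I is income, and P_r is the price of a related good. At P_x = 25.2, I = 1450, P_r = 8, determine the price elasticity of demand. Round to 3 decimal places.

First evaluate Q_d: 73.1 − 2.72(25.2) + 0.0238(1450) − 1.6(8) = 73.1 − 68.544 + 34.51 − 12.8 = 26.266.
∂Q_d/∂P_x = −2.72, so E_p = (−2.72)·(25.2/26.266) ≈ -2.610.
|E_p| > 1: demand is elastic.

-2.610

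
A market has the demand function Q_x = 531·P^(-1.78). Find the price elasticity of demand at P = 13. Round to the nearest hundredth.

-1.78

For a Cobb–Douglas (constant-elasticity) form Q_x = A·P^α·…, the elasticity with respect to P equals the exponent α at every point.
Here the exponent on P is -1.78, so the price elasticity of demand is -1.78.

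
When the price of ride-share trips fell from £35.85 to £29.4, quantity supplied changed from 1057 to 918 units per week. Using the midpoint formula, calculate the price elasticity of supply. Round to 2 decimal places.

%ΔQ = (918 − 1057)/[(1057 + 918)/2] = -139/987.5 ≈ -0.1408.
%ΔP = (29.4 − 35.85)/[(35.85 + 29.4)/2] = -6.45/32.625 ≈ -0.1977.
Arc elasticity E = %ΔQ/%ΔP ≈ -0.1408/-0.1977 ≈ 0.71.
|E| < 1: supply is inelastic over this range.

0.71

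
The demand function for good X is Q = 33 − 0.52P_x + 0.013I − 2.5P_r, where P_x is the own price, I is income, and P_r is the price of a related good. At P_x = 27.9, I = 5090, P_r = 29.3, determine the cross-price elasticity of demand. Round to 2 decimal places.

At the given point, Q = 33 − 0.52(27.9) + 0.013(5090) − 2.5(29.3) = 33 − 14.508 + 66.17 − 73.25 = 11.412.
∂Q/∂P_r = −2.5, so E_xy = -2.5·(29.3/11.412) ≈ -6.42.
E_xy < 0: the goods are complements.

-6.42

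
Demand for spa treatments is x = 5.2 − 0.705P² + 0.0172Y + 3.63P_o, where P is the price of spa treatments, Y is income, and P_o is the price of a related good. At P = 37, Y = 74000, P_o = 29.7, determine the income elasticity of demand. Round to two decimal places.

3.03

x = 5.2 − 0.705(37)² + 0.0172(74000) + 3.63(29.7) = 5.2 − 965.145 + 1272.8 + 107.811 = 420.666.
∂x/∂Y = +0.0172, so E_I = 0.0172·(74000/420.666) ≈ 3.03.
E_I > 1: normal good (luxury).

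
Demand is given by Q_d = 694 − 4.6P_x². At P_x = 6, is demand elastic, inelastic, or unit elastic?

At P_x = 6, Q_d = 528.4.
dQ_d/dP_x = −2·4.6·P_x = −55.2.
Point elasticity E = (dQ_d/dP_x)·(P_x/Q_d) = -55.2 × 6/528.4 ≈ -0.627.
|E| ≈ 0.627 < 1, so demand is inelastic.

inelastic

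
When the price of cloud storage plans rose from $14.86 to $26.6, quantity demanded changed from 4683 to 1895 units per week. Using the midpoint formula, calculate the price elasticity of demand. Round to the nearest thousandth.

%Δq = (1895 − 4683)/[(4683 + 1895)/2] = -2788/3289 ≈ -0.8477.
%ΔP = (26.6 − 14.86)/[(14.86 + 26.6)/2] = 11.74/20.73 ≈ 0.5663.
Arc elasticity E = %Δq/%ΔP ≈ -0.8477/0.5663 ≈ -1.497.
|E| > 1: demand is elastic over this range.

-1.497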